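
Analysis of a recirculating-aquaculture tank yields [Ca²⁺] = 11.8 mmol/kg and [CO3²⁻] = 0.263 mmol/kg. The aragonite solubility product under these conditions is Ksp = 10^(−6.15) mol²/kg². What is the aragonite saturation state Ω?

Ω = 4.38

Ksp = 10^(−6.15) = 7.079×10^-7
Ω = [Ca²⁺][CO3²⁻]/Ksp = (11.8×10^-3)(0.263×10^-3) / 7.079×10^-7 = 4.38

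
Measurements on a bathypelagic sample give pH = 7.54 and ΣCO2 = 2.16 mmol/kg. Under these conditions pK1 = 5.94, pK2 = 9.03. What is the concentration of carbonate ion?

α₂ = 1 / (1 + [H⁺]/K2 + [H⁺]²/(K1K2)) = 1 / (1 + 10^+1.49 + 10^-0.11)
   = 1 / (1 + 30.903 + 0.77625) = 1/32.679 = 0.03060
[CO3²⁻] = α₂ × DIC = 0.03060 × 2.16 = 0.0661 mmol/kg

[CO3²⁻] = 0.0661 mmol/kg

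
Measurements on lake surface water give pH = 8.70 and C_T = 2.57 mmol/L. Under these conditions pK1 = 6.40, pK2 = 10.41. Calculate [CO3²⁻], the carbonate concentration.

[CO3²⁻] = 0.0489 mmol/L

α₂ = 1 / (1 + [H⁺]/K2 + [H⁺]²/(K1K2)) = 1 / (1 + 10^+1.71 + 10^-0.59)
   = 1 / (1 + 51.286 + 0.25704) = 1/52.543 = 0.01903
[CO3²⁻] = α₂ × DIC = 0.01903 × 2.57 = 0.0489 mmol/L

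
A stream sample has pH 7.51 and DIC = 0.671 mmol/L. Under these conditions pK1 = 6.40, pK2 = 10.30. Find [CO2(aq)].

[CO2*] = 0.0483 mmol/L

α₀ = 1 / (1 + K1/[H⁺] + K1K2/[H⁺]²) = 1 / (1 + 10^+1.11 + 10^-1.68)
   = 1 / (1 + 12.882 + 0.020893) = 1/13.903 = 0.07192
[CO2*] = α₀ × DIC = 0.07192 × 0.671 = 0.0483 mmol/L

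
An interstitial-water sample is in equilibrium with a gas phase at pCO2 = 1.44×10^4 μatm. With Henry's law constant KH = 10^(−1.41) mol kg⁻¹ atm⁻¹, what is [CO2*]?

KH = 10^(−1.41) = 3.890×10^-2 mol kg⁻¹ atm⁻¹
[CO2*] = KH · pCO2 = 3.890×10^-2 × 1.44×10^4×10^-6 atm = 5.60×10^-4 mol/kg

[CO2*] = 560 μmol/kg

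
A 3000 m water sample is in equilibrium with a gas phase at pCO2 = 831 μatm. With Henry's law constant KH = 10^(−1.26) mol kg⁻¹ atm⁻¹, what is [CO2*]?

KH = 10^(−1.26) = 5.495×10^-2 mol kg⁻¹ atm⁻¹
[CO2*] = KH · pCO2 = 5.495×10^-2 × 831×10^-6 atm = 4.57×10^-5 mol/kg

[CO2*] = 45.7 μmol/kg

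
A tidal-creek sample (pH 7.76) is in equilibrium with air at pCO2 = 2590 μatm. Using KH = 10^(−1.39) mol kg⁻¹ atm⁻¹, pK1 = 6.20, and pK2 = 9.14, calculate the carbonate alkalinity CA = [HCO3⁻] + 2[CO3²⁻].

[CO2*] = KH · pCO2 = 10^(−1.39) × 2590×10^-6 = 1.055×10^-4 mol/kg
α₀ = 1/(1 + K1/[H⁺] + K1K2/[H⁺]²) = 1/(1 + 10^+1.56 + 10^+0.18) = 0.02576
DIC = [CO2*]/α₀ = 1.055×10^-4 / 0.02576 = 4.096 mmol/kg
CA = (α₁ + 2α₂)·DIC = (0.9353 + 2×0.03899) × 4.096 = 4.15 mmol/kg

CA = 4.15 mmol/kg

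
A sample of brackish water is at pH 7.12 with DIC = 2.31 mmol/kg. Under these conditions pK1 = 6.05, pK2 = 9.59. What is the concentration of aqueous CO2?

α₀ = 1 / (1 + K1/[H⁺] + K1K2/[H⁺]²) = 1 / (1 + 10^+1.07 + 10^-1.40)
   = 1 / (1 + 11.749 + 0.039811) = 1/12.789 = 0.07819
[CO2*] = α₀ × DIC = 0.07819 × 2.31 = 0.181 mmol/kg

[CO2*] = 0.181 mmol/kg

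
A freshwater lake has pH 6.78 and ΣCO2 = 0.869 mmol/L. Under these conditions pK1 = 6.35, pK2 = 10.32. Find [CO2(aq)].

[CO2*] = 0.235 mmol/L

α₀ = 1 / (1 + K1/[H⁺] + K1K2/[H⁺]²) = 1 / (1 + 10^+0.43 + 10^-3.11)
   = 1 / (1 + 2.6915 + 0.00077625) = 1/3.6923 = 0.2708
[CO2*] = α₀ × DIC = 0.2708 × 0.869 = 0.235 mmol/L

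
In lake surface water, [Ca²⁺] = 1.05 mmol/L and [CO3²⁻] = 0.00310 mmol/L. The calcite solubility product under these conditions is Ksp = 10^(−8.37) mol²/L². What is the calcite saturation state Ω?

Ksp = 10^(−8.37) = 4.266×10^-9
Ω = [Ca²⁺][CO3²⁻]/Ksp = (1.05×10^-3)(0.00310×10^-3) / 4.266×10^-9 = 0.763

Ω = 0.763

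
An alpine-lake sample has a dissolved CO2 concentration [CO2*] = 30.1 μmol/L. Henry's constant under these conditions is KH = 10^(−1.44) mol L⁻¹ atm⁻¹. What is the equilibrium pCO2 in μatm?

pCO2 = 829 μatm

KH = 10^(−1.44) = 3.631×10^-2 mol L⁻¹ atm⁻¹
pCO2 = [CO2*]/KH = 30.1×10^-6 / 3.631×10^-2 = 8.29×10^-4 atm = 829 μatm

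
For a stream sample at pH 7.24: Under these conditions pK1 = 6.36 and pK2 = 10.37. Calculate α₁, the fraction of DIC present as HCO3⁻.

α₁ = 0.883

α₁ = 1 / (1 + [H⁺]/K1 + K2/[H⁺]) = 1 / (1 + 10^-0.88 + 10^-3.13)
   = 1 / (1 + 0.13183 + 0.00074131) = 1/1.1326 = 0.8829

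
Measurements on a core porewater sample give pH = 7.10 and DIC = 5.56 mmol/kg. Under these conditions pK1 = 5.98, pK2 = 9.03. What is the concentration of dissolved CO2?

[CO2*] = 0.388 mmol/kg

α₀ = 1 / (1 + K1/[H⁺] + K1K2/[H⁺]²) = 1 / (1 + 10^+1.12 + 10^-0.81)
   = 1 / (1 + 13.183 + 0.15488) = 1/14.337 = 0.06975
[CO2*] = α₀ × DIC = 0.06975 × 5.56 = 0.388 mmol/kg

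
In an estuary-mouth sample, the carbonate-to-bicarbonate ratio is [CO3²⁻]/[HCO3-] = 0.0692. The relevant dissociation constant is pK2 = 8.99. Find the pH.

From K2 = [H⁺][CO3²⁻]/[HCO3-]:  pH = pK2 + log₁₀([CO3²⁻]/[HCO3-])
log₁₀(0.0692) = -1.160
pH = 8.99 + (-1.160) = 7.83

pH = 7.83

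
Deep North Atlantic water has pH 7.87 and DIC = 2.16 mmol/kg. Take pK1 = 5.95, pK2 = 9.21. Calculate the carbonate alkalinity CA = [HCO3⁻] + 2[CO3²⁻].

CA = 2.23 mmol/kg

CA = [HCO3⁻] + 2[CO3²⁻] = (α₁ + 2α₂)·DIC
At pH 7.87: [H⁺]/K1 = 10^-1.92 = 0.012023, K2/[H⁺] = 10^-1.34 = 0.045709
α₁ = 1/(1 + 0.012023 + 0.045709) = 1/1.0577 = 0.9454; α₂ = α₁·K2/[H⁺] = 0.04321
α₁ + 2α₂ = 1.0318
CA = 1.0318 × 2.16 = 2.23 mmol/kg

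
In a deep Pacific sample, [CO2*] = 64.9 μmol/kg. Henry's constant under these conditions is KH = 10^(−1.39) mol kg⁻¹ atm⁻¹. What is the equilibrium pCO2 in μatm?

KH = 10^(−1.39) = 4.074×10^-2 mol kg⁻¹ atm⁻¹
pCO2 = [CO2*]/KH = 64.9×10^-6 / 4.074×10^-2 = 1.59×10^-3 atm = 1590 μatm

pCO2 = 1590 μatm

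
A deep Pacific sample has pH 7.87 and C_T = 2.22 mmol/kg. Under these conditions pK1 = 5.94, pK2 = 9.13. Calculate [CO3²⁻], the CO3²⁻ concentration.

α₂ = 1 / (1 + [H⁺]/K2 + [H⁺]²/(K1K2)) = 1 / (1 + 10^+1.26 + 10^-0.67)
   = 1 / (1 + 18.197 + 0.21380) = 1/19.411 = 0.05152
[CO3²⁻] = α₂ × DIC = 0.05152 × 2.22 = 0.114 mmol/kg

[CO3²⁻] = 0.114 mmol/kg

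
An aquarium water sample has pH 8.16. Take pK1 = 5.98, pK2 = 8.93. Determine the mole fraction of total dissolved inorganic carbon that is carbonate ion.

α₂ = 1 / (1 + [H⁺]/K2 + [H⁺]²/(K1K2)) = 1 / (1 + 10^+0.77 + 10^-1.41)
   = 1 / (1 + 5.8884 + 0.038905) = 1/6.9273 = 0.1444

α₂ = 0.144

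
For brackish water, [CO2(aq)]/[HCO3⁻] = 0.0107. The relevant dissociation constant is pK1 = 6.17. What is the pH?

pH = 8.14

From K1 = [H⁺][HCO3⁻]/[CO2(aq)]:  pH = pK1 − log₁₀([CO2(aq)]/[HCO3⁻])
log₁₀(0.0107) = -1.971
pH = 6.17 − (-1.971) = 8.14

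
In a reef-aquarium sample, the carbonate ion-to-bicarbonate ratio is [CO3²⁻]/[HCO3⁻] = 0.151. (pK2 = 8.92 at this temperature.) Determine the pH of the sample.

pH = 8.10

From K2 = [H⁺][CO3²⁻]/[HCO3⁻]:  pH = pK2 + log₁₀([CO3²⁻]/[HCO3⁻])
log₁₀(0.151) = -0.821
pH = 8.92 + (-0.821) = 8.10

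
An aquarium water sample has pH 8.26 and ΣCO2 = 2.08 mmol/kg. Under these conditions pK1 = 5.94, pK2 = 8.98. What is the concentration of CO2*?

[CO2*] = 8.33 μmol/kg

α₀ = 1 / (1 + K1/[H⁺] + K1K2/[H⁺]²) = 1 / (1 + 10^+2.32 + 10^+1.60)
   = 1 / (1 + 208.93 + 39.811) = 1/249.74 = 0.004004
[CO2*] = α₀ × DIC = 0.004004 × 2.08 = 0.00833 mmol/kg = 8.33 μmol/kg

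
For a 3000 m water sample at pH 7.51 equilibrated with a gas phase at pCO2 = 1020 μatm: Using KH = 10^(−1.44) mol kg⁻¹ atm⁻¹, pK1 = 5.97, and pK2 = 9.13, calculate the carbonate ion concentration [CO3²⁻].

[CO3²⁻] = 0.0308 mmol/kg

[CO2*] = KH · pCO2 = 10^(−1.44) × 1020×10^-6 = 3.703×10^-5 mol/kg
α₀ = 1/(1 + K1/[H⁺] + K1K2/[H⁺]²) = 1/(1 + 10^+1.54 + 10^-0.08) = 0.02739
DIC = [CO2*]/α₀ = 3.703×10^-5 / 0.02739 = 1.352 mmol/kg
[CO3²⁻] = α₂·DIC; α₂ = 0.02278, so [CO3²⁻] = 0.02278 × 1.352 = 0.0308 mmol/kg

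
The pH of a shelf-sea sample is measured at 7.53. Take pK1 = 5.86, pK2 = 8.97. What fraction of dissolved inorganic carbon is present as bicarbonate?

α₁ = 0.945

α₁ = 1 / (1 + [H⁺]/K1 + K2/[H⁺]) = 1 / (1 + 10^-1.67 + 10^-1.44)
   = 1 / (1 + 0.021380 + 0.036308) = 1/1.0577 = 0.9455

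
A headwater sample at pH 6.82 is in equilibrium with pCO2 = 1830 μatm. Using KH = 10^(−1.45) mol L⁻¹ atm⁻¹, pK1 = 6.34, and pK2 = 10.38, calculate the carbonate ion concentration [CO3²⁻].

[CO2*] = KH · pCO2 = 10^(−1.45) × 1830×10^-6 = 6.493×10^-5 mol/L
α₀ = 1/(1 + K1/[H⁺] + K1K2/[H⁺]²) = 1/(1 + 10^+0.48 + 10^-3.08) = 0.2487
DIC = [CO2*]/α₀ = 6.493×10^-5 / 0.2487 = 0.2611 mmol/L
[CO3²⁻] = α₂·DIC; α₂ = 0.0002069, so [CO3²⁻] = 0.0002069 × 0.2611 = 5.40×10^-5 mmol/L = 0.0540 μmol/L

[CO3²⁻] = 0.0540 μmol/L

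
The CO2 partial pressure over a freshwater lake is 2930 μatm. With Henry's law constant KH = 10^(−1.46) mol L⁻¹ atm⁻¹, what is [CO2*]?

[CO2*] = 102 μmol/L

KH = 10^(−1.46) = 3.467×10^-2 mol L⁻¹ atm⁻¹
[CO2*] = KH · pCO2 = 3.467×10^-2 × 2930×10^-6 atm = 1.02×10^-4 mol/L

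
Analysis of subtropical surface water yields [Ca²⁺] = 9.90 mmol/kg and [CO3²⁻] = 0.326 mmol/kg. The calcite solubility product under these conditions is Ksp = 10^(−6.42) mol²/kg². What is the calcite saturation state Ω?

Ksp = 10^(−6.42) = 3.802×10^-7
Ω = [Ca²⁺][CO3²⁻]/Ksp = (9.90×10^-3)(0.326×10^-3) / 3.802×10^-7 = 8.49

Ω = 8.49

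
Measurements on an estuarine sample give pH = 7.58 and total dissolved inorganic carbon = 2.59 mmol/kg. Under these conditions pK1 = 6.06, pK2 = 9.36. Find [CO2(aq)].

[CO2*] = 0.0747 mmol/kg

α₀ = 1 / (1 + K1/[H⁺] + K1K2/[H⁺]²) = 1 / (1 + 10^+1.52 + 10^-0.26)
   = 1 / (1 + 33.113 + 0.54954) = 1/34.663 = 0.02885
[CO2*] = α₀ × DIC = 0.02885 × 2.59 = 0.0747 mmol/kg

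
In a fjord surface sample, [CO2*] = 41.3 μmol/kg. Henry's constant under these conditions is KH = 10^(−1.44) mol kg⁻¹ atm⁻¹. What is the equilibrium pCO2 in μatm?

pCO2 = 1140 μatm

KH = 10^(−1.44) = 3.631×10^-2 mol kg⁻¹ atm⁻¹
pCO2 = [CO2*]/KH = 41.3×10^-6 / 3.631×10^-2 = 1.14×10^-3 atm = 1140 μatm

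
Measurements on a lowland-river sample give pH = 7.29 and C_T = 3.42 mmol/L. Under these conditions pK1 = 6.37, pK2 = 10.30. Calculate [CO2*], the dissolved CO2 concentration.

[CO2*] = 0.367 mmol/L

α₀ = 1 / (1 + K1/[H⁺] + K1K2/[H⁺]²) = 1 / (1 + 10^+0.92 + 10^-2.09)
   = 1 / (1 + 8.3176 + 0.0081283) = 1/9.3258 = 0.1072
[CO2*] = α₀ × DIC = 0.1072 × 3.42 = 0.367 mmol/L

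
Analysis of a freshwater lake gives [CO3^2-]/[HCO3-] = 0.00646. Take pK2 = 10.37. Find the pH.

From K2 = [H⁺][CO3^2-]/[HCO3-]:  pH = pK2 + log₁₀([CO3^2-]/[HCO3-])
log₁₀(0.00646) = -2.190
pH = 10.37 + (-2.190) = 8.18

pH = 8.18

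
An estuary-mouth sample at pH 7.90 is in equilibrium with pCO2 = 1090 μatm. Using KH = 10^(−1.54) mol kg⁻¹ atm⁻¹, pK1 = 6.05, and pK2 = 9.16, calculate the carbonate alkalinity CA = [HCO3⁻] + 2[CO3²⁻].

[CO2*] = KH · pCO2 = 10^(−1.54) × 1090×10^-6 = 3.144×10^-5 mol/kg
α₀ = 1/(1 + K1/[H⁺] + K1K2/[H⁺]²) = 1/(1 + 10^+1.85 + 10^+0.59) = 0.01321
DIC = [CO2*]/α₀ = 3.144×10^-5 / 0.01321 = 2.379 mmol/kg
CA = (α₁ + 2α₂)·DIC = (0.9354 + 2×0.05140) × 2.379 = 2.47 mmol/kg

CA = 2.47 mmol/kg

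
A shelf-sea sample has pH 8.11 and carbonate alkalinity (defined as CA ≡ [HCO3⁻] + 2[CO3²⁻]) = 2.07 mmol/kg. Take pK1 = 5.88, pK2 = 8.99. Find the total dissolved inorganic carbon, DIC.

DIC = 1.86 mmol/kg

CA = [HCO3⁻] + 2[CO3²⁻] = (α₁ + 2α₂)·DIC
At pH 8.11: [H⁺]/K1 = 10^-2.23 = 0.0058884, K2/[H⁺] = 10^-0.88 = 0.13183
α₁ = 1/(1 + 0.0058884 + 0.13183) = 1/1.1377 = 0.8790; α₂ = α₁·K2/[H⁺] = 0.1159
α₁ + 2α₂ = 1.1107
DIC = CA / (α₁ + 2α₂) = 2.07 / 1.1107 = 1.86 mmol/kg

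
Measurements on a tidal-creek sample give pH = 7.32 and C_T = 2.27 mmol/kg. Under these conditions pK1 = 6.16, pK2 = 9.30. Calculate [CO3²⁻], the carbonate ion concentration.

α₂ = 1 / (1 + [H⁺]/K2 + [H⁺]²/(K1K2)) = 1 / (1 + 10^+1.98 + 10^+0.82)
   = 1 / (1 + 95.499 + 6.6069) = 1/103.11 = 0.009699
[CO3²⁻] = α₂ × DIC = 0.009699 × 2.27 = 0.0220 mmol/kg

[CO3²⁻] = 0.0220 mmol/kg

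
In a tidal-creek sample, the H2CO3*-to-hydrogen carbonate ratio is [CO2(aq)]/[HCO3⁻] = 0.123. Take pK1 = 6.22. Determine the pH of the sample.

pH = 7.13

From K1 = [H⁺][HCO3⁻]/[CO2(aq)]:  pH = pK1 − log₁₀([CO2(aq)]/[HCO3⁻])
log₁₀(0.123) = -0.910
pH = 6.22 − (-0.910) = 7.13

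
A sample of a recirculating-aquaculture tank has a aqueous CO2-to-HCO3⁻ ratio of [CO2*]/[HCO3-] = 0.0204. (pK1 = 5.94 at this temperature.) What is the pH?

From K1 = [H⁺][HCO3-]/[CO2*]:  pH = pK1 − log₁₀([CO2*]/[HCO3-])
log₁₀(0.0204) = -1.690
pH = 5.94 − (-1.690) = 7.63

pH = 7.63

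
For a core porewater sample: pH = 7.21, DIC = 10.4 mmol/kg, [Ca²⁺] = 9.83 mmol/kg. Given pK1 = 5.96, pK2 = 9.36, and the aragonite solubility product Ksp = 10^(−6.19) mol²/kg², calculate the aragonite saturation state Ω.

α₂ = 1 / (1 + [H⁺]/K2 + [H⁺]²/(K1K2)) = 1 / (1 + 10^+2.15 + 10^+0.90)
   = 1 / (1 + 141.25 + 7.9433) = 1/150.20 = 0.006658
[CO3²⁻] = α₂ × DIC = 0.006658 × 10.4 = 0.06924 mmol/kg
Ksp = 10^(−6.19) = 6.457×10^-7
Ω = [Ca²⁺][CO3²⁻]/Ksp = (9.83×10^-3)(6.924×10^-5) / 6.457×10^-7 = 1.05

Ω = 1.05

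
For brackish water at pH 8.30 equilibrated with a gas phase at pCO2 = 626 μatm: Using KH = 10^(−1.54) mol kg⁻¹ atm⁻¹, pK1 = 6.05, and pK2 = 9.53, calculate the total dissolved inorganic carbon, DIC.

[CO2*] = KH · pCO2 = 10^(−1.54) × 626×10^-6 = 1.805×10^-5 mol/kg
α₀ = 1/(1 + K1/[H⁺] + K1K2/[H⁺]²) = 1/(1 + 10^+2.25 + 10^+1.02) = 0.005283
DIC = [CO2*]/α₀ = 1.805×10^-5 / 0.005283 = 3.42 mmol/kg

DIC = 3.42 mmol/kg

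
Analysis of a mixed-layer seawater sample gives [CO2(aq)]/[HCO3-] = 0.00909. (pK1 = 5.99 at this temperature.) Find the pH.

pH = 8.03

From K1 = [H⁺][HCO3-]/[CO2(aq)]:  pH = pK1 − log₁₀([CO2(aq)]/[HCO3-])
log₁₀(0.00909) = -2.041
pH = 5.99 − (-2.041) = 8.03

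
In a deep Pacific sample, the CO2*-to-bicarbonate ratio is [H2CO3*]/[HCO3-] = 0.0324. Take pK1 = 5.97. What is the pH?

From K1 = [H⁺][HCO3-]/[H2CO3*]:  pH = pK1 − log₁₀([H2CO3*]/[HCO3-])
log₁₀(0.0324) = -1.489
pH = 5.97 − (-1.489) = 7.46

pH = 7.46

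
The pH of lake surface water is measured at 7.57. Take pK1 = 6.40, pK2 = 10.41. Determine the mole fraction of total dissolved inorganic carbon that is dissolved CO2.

α₀ = 0.0632

α₀ = 1 / (1 + K1/[H⁺] + K1K2/[H⁺]²) = 1 / (1 + 10^+1.17 + 10^-1.67)
   = 1 / (1 + 14.791 + 0.021380) = 1/15.812 = 0.06324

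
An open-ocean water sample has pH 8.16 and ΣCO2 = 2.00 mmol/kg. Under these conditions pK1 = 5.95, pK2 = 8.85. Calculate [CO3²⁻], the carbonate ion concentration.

α₂ = 1 / (1 + [H⁺]/K2 + [H⁺]²/(K1K2)) = 1 / (1 + 10^+0.69 + 10^-1.52)
   = 1 / (1 + 4.8978 + 0.030200) = 1/5.9280 = 0.1687
[CO3²⁻] = α₂ × DIC = 0.1687 × 2.00 = 0.337 mmol/kg

[CO3²⁻] = 0.337 mmol/kg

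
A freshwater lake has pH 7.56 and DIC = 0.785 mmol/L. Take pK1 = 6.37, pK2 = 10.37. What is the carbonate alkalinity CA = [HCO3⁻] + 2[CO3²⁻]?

CA = 0.739 mmol/L

CA = [HCO3⁻] + 2[CO3²⁻] = (α₁ + 2α₂)·DIC
At pH 7.56: [H⁺]/K1 = 10^-1.19 = 0.064565, K2/[H⁺] = 10^-2.81 = 0.0015488
α₁ = 1/(1 + 0.064565 + 0.0015488) = 1/1.0661 = 0.9380; α₂ = α₁·K2/[H⁺] = 0.001453
α₁ + 2α₂ = 0.9409
CA = 0.9409 × 0.785 = 0.739 mmol/L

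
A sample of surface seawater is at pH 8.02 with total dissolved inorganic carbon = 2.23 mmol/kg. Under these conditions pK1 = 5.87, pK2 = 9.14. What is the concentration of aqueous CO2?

[CO2*] = 14.6 μmol/kg

α₀ = 1 / (1 + K1/[H⁺] + K1K2/[H⁺]²) = 1 / (1 + 10^+2.15 + 10^+1.03)
   = 1 / (1 + 141.25 + 10.715) = 1/152.97 = 0.006537
[CO2*] = α₀ × DIC = 0.006537 × 2.23 = 0.0146 mmol/kg = 14.6 μmol/kg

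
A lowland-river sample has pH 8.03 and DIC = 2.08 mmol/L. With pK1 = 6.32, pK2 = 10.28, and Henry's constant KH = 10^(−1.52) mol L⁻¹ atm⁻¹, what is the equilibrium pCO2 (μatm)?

α₀ = 1 / (1 + K1/[H⁺] + K1K2/[H⁺]²) = 1 / (1 + 10^+1.71 + 10^-0.54)
   = 1 / (1 + 51.286 + 0.28840) = 1/52.575 = 0.01902
[CO2*] = α₀ × DIC = 0.01902 × 2.08 = 0.03956 mmol/L
pCO2 = [CO2*]/KH = 3.956×10^-5 / 3.020×10^-2 = 1310 μatm

pCO2 = 1310 μatm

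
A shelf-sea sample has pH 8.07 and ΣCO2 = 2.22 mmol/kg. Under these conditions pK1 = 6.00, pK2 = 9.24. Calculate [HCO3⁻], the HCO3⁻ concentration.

[HCO3⁻] = 2.06 mmol/kg

α₁ = 1 / (1 + [H⁺]/K1 + K2/[H⁺]) = 1 / (1 + 10^-2.07 + 10^-1.17)
   = 1 / (1 + 0.0085114 + 0.067608) = 1/1.0761 = 0.9293
[HCO3⁻] = α₁ × DIC = 0.9293 × 2.22 = 2.06 mmol/kg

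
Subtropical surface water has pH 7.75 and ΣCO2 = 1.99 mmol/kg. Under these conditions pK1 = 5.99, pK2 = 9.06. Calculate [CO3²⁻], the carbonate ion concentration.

[CO3²⁻] = 0.0914 mmol/kg

α₂ = 1 / (1 + [H⁺]/K2 + [H⁺]²/(K1K2)) = 1 / (1 + 10^+1.31 + 10^-0.45)
   = 1 / (1 + 20.417 + 0.35481) = 1/21.772 = 0.04593
[CO3²⁻] = α₂ × DIC = 0.04593 × 1.99 = 0.0914 mmol/kg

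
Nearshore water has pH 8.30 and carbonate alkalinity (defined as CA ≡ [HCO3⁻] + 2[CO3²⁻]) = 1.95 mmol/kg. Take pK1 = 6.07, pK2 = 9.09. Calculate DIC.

CA = [HCO3⁻] + 2[CO3²⁻] = (α₁ + 2α₂)·DIC
At pH 8.30: [H⁺]/K1 = 10^-2.23 = 0.0058884, K2/[H⁺] = 10^-0.79 = 0.16218
α₁ = 1/(1 + 0.0058884 + 0.16218) = 1/1.1681 = 0.8561; α₂ = α₁·K2/[H⁺] = 0.1388
α₁ + 2α₂ = 1.1338
DIC = CA / (α₁ + 2α₂) = 1.95 / 1.1338 = 1.72 mmol/kg

DIC = 1.72 mmol/kg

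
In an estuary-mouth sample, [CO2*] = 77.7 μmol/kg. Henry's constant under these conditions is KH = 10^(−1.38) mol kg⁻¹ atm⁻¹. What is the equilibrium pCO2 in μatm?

pCO2 = 1860 μatm

KH = 10^(−1.38) = 4.169×10^-2 mol kg⁻¹ atm⁻¹
pCO2 = [CO2*]/KH = 77.7×10^-6 / 4.169×10^-2 = 1.86×10^-3 atm = 1860 μatm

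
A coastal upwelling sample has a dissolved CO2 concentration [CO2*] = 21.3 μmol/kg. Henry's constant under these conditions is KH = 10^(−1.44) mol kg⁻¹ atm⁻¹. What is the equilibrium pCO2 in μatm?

KH = 10^(−1.44) = 3.631×10^-2 mol kg⁻¹ atm⁻¹
pCO2 = [CO2*]/KH = 21.3×10^-6 / 3.631×10^-2 = 5.87×10^-4 atm = 587 μatm

pCO2 = 587 μatm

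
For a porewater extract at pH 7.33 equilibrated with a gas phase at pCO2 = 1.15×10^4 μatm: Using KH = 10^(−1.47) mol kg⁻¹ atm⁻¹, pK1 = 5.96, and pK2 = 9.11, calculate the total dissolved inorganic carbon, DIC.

[CO2*] = KH · pCO2 = 10^(−1.47) × 1.15×10^4×10^-6 = 3.897×10^-4 mol/kg
α₀ = 1/(1 + K1/[H⁺] + K1K2/[H⁺]²) = 1/(1 + 10^+1.37 + 10^-0.41) = 0.04027
DIC = [CO2*]/α₀ = 3.897×10^-4 / 0.04027 = 9.68 mmol/kg

DIC = 9.68 mmol/kg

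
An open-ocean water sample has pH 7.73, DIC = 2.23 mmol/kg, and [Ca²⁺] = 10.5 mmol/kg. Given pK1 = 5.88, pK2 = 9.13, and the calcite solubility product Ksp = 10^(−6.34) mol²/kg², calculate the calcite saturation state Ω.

Ω = 1.93

α₂ = 1 / (1 + [H⁺]/K2 + [H⁺]²/(K1K2)) = 1 / (1 + 10^+1.40 + 10^-0.45)
   = 1 / (1 + 25.119 + 0.35481) = 1/26.474 = 0.03777
[CO3²⁻] = α₂ × DIC = 0.03777 × 2.23 = 0.08423 mmol/kg
Ksp = 10^(−6.34) = 4.571×10^-7
Ω = [Ca²⁺][CO3²⁻]/Ksp = (10.5×10^-3)(8.423×10^-5) / 4.571×10^-7 = 1.93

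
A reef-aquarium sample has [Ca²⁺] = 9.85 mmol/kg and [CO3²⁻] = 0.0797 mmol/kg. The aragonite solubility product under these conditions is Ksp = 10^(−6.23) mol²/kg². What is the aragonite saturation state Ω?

Ksp = 10^(−6.23) = 5.888×10^-7
Ω = [Ca²⁺][CO3²⁻]/Ksp = (9.85×10^-3)(0.0797×10^-3) / 5.888×10^-7 = 1.33

Ω = 1.33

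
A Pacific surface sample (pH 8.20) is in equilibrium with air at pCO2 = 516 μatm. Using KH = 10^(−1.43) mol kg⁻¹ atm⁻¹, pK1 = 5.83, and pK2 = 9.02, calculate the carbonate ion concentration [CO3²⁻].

[CO2*] = KH · pCO2 = 10^(−1.43) × 516×10^-6 = 1.917×10^-5 mol/kg
α₀ = 1/(1 + K1/[H⁺] + K1K2/[H⁺]²) = 1/(1 + 10^+2.37 + 10^+1.55) = 0.003691
DIC = [CO2*]/α₀ = 1.917×10^-5 / 0.003691 = 5.194 mmol/kg
[CO3²⁻] = α₂·DIC; α₂ = 0.1310, so [CO3²⁻] = 0.1310 × 5.194 = 0.680 mmol/kg

[CO3²⁻] = 0.680 mmol/kg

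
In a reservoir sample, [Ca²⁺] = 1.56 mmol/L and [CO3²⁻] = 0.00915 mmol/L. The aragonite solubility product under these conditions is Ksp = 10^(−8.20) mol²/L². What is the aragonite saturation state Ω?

Ω = 2.26

Ksp = 10^(−8.20) = 6.310×10^-9
Ω = [Ca²⁺][CO3²⁻]/Ksp = (1.56×10^-3)(0.00915×10^-3) / 6.310×10^-9 = 2.26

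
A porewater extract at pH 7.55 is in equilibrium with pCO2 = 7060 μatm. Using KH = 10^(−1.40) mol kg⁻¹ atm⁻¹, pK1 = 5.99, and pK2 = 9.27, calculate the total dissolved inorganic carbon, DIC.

[CO2*] = KH · pCO2 = 10^(−1.40) × 7060×10^-6 = 2.811×10^-4 mol/kg
α₀ = 1/(1 + K1/[H⁺] + K1K2/[H⁺]²) = 1/(1 + 10^+1.56 + 10^-0.16) = 0.02632
DIC = [CO2*]/α₀ = 2.811×10^-4 / 0.02632 = 10.7 mmol/kg

DIC = 10.7 mmol/kg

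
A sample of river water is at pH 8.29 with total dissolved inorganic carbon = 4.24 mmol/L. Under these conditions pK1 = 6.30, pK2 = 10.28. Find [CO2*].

α₀ = 1 / (1 + K1/[H⁺] + K1K2/[H⁺]²) = 1 / (1 + 10^+1.99 + 10^-0.00)
   = 1 / (1 + 97.724 + 1.0000) = 1/99.724 = 0.01003
[CO2*] = α₀ × DIC = 0.01003 × 4.24 = 0.0425 mmol/L

[CO2*] = 0.0425 mmol/L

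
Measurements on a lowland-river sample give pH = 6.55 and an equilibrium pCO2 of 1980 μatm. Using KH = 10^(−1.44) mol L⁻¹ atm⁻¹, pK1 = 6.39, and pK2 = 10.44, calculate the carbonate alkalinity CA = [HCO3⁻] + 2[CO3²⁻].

CA = 0.104 mmol/L

[CO2*] = KH · pCO2 = 10^(−1.44) × 1980×10^-6 = 7.189×10^-5 mol/L
α₀ = 1/(1 + K1/[H⁺] + K1K2/[H⁺]²) = 1/(1 + 10^+0.16 + 10^-3.73) = 0.4089
DIC = [CO2*]/α₀ = 7.189×10^-5 / 0.4089 = 0.1758 mmol/L
CA = (α₁ + 2α₂)·DIC = (0.5910 + 2×7.614×10^-5) × 0.1758 = 0.104 mmol/L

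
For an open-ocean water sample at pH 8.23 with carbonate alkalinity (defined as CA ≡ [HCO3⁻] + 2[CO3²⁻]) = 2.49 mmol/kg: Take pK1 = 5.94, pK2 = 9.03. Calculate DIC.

DIC = 2.20 mmol/kg

CA = [HCO3⁻] + 2[CO3²⁻] = (α₁ + 2α₂)·DIC
At pH 8.23: [H⁺]/K1 = 10^-2.29 = 0.0051286, K2/[H⁺] = 10^-0.80 = 0.15849
α₁ = 1/(1 + 0.0051286 + 0.15849) = 1/1.1636 = 0.8594; α₂ = α₁·K2/[H⁺] = 0.1362
α₁ + 2α₂ = 1.1318
DIC = CA / (α₁ + 2α₂) = 2.49 / 1.1318 = 2.20 mmol/kg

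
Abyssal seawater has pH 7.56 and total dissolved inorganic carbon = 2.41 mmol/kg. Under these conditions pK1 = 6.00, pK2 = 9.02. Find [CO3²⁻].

[CO3²⁻] = 0.0787 mmol/kg

α₂ = 1 / (1 + [H⁺]/K2 + [H⁺]²/(K1K2)) = 1 / (1 + 10^+1.46 + 10^-0.10)
   = 1 / (1 + 28.840 + 0.79433) = 1/30.635 = 0.03264
[CO3²⁻] = α₂ × DIC = 0.03264 × 2.41 = 0.0787 mmol/kg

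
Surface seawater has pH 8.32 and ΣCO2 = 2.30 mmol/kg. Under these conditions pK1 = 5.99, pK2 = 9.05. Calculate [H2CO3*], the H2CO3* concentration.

[CO2*] = 9.03 μmol/kg

α₀ = 1 / (1 + K1/[H⁺] + K1K2/[H⁺]²) = 1 / (1 + 10^+2.33 + 10^+1.60)
   = 1 / (1 + 213.80 + 39.811) = 1/254.61 = 0.003928
[CO2*] = α₀ × DIC = 0.003928 × 2.30 = 0.00903 mmol/kg = 9.03 μmol/kg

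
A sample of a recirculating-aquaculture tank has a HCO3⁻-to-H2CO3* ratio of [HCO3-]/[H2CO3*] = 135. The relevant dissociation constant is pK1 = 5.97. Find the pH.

pH = 8.10

From K1 = [H⁺][HCO3-]/[H2CO3*]:  pH = pK1 + log₁₀([HCO3-]/[H2CO3*])
log₁₀(135) = +2.130
pH = 5.97 + (+2.130) = 8.10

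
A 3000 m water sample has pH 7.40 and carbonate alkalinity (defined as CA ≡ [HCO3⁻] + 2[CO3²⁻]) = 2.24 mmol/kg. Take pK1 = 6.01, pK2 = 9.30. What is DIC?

CA = [HCO3⁻] + 2[CO3²⁻] = (α₁ + 2α₂)·DIC
At pH 7.40: [H⁺]/K1 = 10^-1.39 = 0.040738, K2/[H⁺] = 10^-1.90 = 0.012589
α₁ = 1/(1 + 0.040738 + 0.012589) = 1/1.0533 = 0.9494; α₂ = α₁·K2/[H⁺] = 0.01195
α₁ + 2α₂ = 0.9733
DIC = CA / (α₁ + 2α₂) = 2.24 / 0.9733 = 2.30 mmol/kg

DIC = 2.30 mmol/kg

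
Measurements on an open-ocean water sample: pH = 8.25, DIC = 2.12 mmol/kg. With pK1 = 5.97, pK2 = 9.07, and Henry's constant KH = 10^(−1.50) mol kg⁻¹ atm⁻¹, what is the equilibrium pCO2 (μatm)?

α₀ = 1 / (1 + K1/[H⁺] + K1K2/[H⁺]²) = 1 / (1 + 10^+2.28 + 10^+1.46)
   = 1 / (1 + 190.55 + 28.840) = 1/220.39 = 0.004537
[CO2*] = α₀ × DIC = 0.004537 × 2.12 = 0.009619 mmol/kg = 9.619 μmol/kg
pCO2 = [CO2*]/KH = 9.619×10^-6 / 3.162×10^-2 = 304 μatm

pCO2 = 304 μatm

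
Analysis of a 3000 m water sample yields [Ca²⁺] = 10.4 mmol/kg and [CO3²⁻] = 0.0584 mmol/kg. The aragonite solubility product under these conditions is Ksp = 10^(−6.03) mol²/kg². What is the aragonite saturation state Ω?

Ω = 0.651

Ksp = 10^(−6.03) = 9.333×10^-7
Ω = [Ca²⁺][CO3²⁻]/Ksp = (10.4×10^-3)(0.0584×10^-3) / 9.333×10^-7 = 0.651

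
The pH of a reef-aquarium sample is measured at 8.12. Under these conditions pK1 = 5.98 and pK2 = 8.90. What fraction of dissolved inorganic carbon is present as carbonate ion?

α₂ = 0.141

α₂ = 1 / (1 + [H⁺]/K2 + [H⁺]²/(K1K2)) = 1 / (1 + 10^+0.78 + 10^-1.36)
   = 1 / (1 + 6.0256 + 0.043652) = 1/7.0692 = 0.1415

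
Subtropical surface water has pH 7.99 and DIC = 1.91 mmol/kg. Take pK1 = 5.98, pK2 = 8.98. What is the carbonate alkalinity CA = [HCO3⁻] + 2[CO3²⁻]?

CA = [HCO3⁻] + 2[CO3²⁻] = (α₁ + 2α₂)·DIC
At pH 7.99: [H⁺]/K1 = 10^-2.01 = 0.0097724, K2/[H⁺] = 10^-0.99 = 0.10233
α₁ = 1/(1 + 0.0097724 + 0.10233) = 1/1.1121 = 0.8992; α₂ = α₁·K2/[H⁺] = 0.09201
α₁ + 2α₂ = 1.0832
CA = 1.0832 × 1.91 = 2.07 mmol/kg

CA = 2.07 mmol/kg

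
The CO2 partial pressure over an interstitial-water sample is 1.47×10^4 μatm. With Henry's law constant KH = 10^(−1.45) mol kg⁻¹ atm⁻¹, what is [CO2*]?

[CO2*] = 522 μmol/kg

KH = 10^(−1.45) = 3.548×10^-2 mol kg⁻¹ atm⁻¹
[CO2*] = KH · pCO2 = 3.548×10^-2 × 1.47×10^4×10^-6 atm = 5.22×10^-4 mol/kg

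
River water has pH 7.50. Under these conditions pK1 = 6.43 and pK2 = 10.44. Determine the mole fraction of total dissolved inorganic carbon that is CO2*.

α₀ = 1 / (1 + K1/[H⁺] + K1K2/[H⁺]²) = 1 / (1 + 10^+1.07 + 10^-1.87)
   = 1 / (1 + 11.749 + 0.013490) = 1/12.762 = 0.07835

α₀ = 0.0784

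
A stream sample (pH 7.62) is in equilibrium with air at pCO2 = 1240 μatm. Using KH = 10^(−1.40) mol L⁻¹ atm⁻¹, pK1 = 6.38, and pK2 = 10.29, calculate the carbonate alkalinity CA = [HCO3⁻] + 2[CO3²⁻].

[CO2*] = KH · pCO2 = 10^(−1.40) × 1240×10^-6 = 4.937×10^-5 mol/L
α₀ = 1/(1 + K1/[H⁺] + K1K2/[H⁺]²) = 1/(1 + 10^+1.24 + 10^-1.43) = 0.05430
DIC = [CO2*]/α₀ = 4.937×10^-5 / 0.05430 = 0.9091 mmol/L
CA = (α₁ + 2α₂)·DIC = (0.9437 + 2×0.002018) × 0.9091 = 0.862 mmol/L

CA = 0.862 mmol/L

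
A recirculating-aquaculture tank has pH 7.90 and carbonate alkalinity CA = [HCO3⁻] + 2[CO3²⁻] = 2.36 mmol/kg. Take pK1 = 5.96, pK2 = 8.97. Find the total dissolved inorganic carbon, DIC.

DIC = 2.21 mmol/kg

CA = [HCO3⁻] + 2[CO3²⁻] = (α₁ + 2α₂)·DIC
At pH 7.90: [H⁺]/K1 = 10^-1.94 = 0.011482, K2/[H⁺] = 10^-1.07 = 0.085114
α₁ = 1/(1 + 0.011482 + 0.085114) = 1/1.0966 = 0.9119; α₂ = α₁·K2/[H⁺] = 0.07762
α₁ + 2α₂ = 1.0671
DIC = CA / (α₁ + 2α₂) = 2.36 / 1.0671 = 2.21 mmol/kg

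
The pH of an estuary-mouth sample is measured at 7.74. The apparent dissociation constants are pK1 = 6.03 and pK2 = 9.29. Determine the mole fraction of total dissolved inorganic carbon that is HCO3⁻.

α₁ = 1 / (1 + [H⁺]/K1 + K2/[H⁺]) = 1 / (1 + 10^-1.71 + 10^-1.55)
   = 1 / (1 + 0.019498 + 0.028184) = 1/1.0477 = 0.9545

α₁ = 0.954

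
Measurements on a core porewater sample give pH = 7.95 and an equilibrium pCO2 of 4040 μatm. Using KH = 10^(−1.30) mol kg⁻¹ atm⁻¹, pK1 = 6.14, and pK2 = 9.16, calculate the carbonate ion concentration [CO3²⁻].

[CO3²⁻] = 0.806 mmol/kg

[CO2*] = KH · pCO2 = 10^(−1.30) × 4040×10^-6 = 2.025×10^-4 mol/kg
α₀ = 1/(1 + K1/[H⁺] + K1K2/[H⁺]²) = 1/(1 + 10^+1.81 + 10^+0.60) = 0.01438
DIC = [CO2*]/α₀ = 2.025×10^-4 / 0.01438 = 14.08 mmol/kg
[CO3²⁻] = α₂·DIC; α₂ = 0.05724, so [CO3²⁻] = 0.05724 × 14.08 = 0.806 mmol/kg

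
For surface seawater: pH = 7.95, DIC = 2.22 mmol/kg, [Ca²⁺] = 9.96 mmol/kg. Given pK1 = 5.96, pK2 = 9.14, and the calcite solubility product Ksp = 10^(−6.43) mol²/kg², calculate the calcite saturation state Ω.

Ω = 3.58

α₂ = 1 / (1 + [H⁺]/K2 + [H⁺]²/(K1K2)) = 1 / (1 + 10^+1.19 + 10^-0.80)
   = 1 / (1 + 15.488 + 0.15849) = 1/16.647 = 0.06007
[CO3²⁻] = α₂ × DIC = 0.06007 × 2.22 = 0.1334 mmol/kg
Ksp = 10^(−6.43) = 3.715×10^-7
Ω = [Ca²⁺][CO3²⁻]/Ksp = (9.96×10^-3)(1.334×10^-4) / 3.715×10^-7 = 3.58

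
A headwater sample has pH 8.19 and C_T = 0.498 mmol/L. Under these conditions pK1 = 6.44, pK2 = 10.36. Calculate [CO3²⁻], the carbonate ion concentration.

α₂ = 1 / (1 + [H⁺]/K2 + [H⁺]²/(K1K2)) = 1 / (1 + 10^+2.17 + 10^+0.42)
   = 1 / (1 + 147.91 + 2.6303) = 1/151.54 = 0.006599
[CO3²⁻] = α₂ × DIC = 0.006599 × 0.498 = 0.00329 mmol/L = 3.29 μmol/L

[CO3²⁻] = 3.29 μmol/L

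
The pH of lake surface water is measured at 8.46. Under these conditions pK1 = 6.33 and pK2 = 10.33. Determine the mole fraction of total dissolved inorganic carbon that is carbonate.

α₂ = 0.0132

α₂ = 1 / (1 + [H⁺]/K2 + [H⁺]²/(K1K2)) = 1 / (1 + 10^+1.87 + 10^-0.26)
   = 1 / (1 + 74.131 + 0.54954) = 1/75.681 = 0.01321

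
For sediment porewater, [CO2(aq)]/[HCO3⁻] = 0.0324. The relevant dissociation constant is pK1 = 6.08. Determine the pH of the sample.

pH = 7.57

From K1 = [H⁺][HCO3⁻]/[CO2(aq)]:  pH = pK1 − log₁₀([CO2(aq)]/[HCO3⁻])
log₁₀(0.0324) = -1.489
pH = 6.08 − (-1.489) = 7.57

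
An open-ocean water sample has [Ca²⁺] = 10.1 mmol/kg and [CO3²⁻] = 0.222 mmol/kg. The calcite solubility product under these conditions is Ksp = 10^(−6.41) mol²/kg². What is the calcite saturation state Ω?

Ω = 5.76

Ksp = 10^(−6.41) = 3.890×10^-7
Ω = [Ca²⁺][CO3²⁻]/Ksp = (10.1×10^-3)(0.222×10^-3) / 3.890×10^-7 = 5.76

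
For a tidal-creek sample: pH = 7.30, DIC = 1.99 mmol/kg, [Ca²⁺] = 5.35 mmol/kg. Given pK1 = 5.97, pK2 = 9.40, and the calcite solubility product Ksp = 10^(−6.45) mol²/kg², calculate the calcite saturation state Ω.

α₂ = 1 / (1 + [H⁺]/K2 + [H⁺]²/(K1K2)) = 1 / (1 + 10^+2.10 + 10^+0.77)
   = 1 / (1 + 125.89 + 5.8884) = 1/132.78 = 0.007531
[CO3²⁻] = α₂ × DIC = 0.007531 × 1.99 = 0.01499 mmol/kg = 14.99 μmol/kg
Ksp = 10^(−6.45) = 3.548×10^-7
Ω = [Ca²⁺][CO3²⁻]/Ksp = (5.35×10^-3)(1.499×10^-5) / 3.548×10^-7 = 0.226

Ω = 0.226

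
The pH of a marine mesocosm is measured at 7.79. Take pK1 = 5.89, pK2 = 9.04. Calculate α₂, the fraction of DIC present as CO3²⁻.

α₂ = 0.0526

α₂ = 1 / (1 + [H⁺]/K2 + [H⁺]²/(K1K2)) = 1 / (1 + 10^+1.25 + 10^-0.65)
   = 1 / (1 + 17.783 + 0.22387) = 1/19.007 = 0.05261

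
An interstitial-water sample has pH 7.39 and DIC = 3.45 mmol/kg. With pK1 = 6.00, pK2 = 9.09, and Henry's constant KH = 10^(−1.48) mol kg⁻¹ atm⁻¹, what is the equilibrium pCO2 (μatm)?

α₀ = 1 / (1 + K1/[H⁺] + K1K2/[H⁺]²) = 1 / (1 + 10^+1.39 + 10^-0.31)
   = 1 / (1 + 24.547 + 0.48978) = 1/26.037 = 0.03841
[CO2*] = α₀ × DIC = 0.03841 × 3.45 = 0.1325 mmol/kg
pCO2 = [CO2*]/KH = 1.325×10^-4 / 3.311×10^-2 = 4000 μatm

pCO2 = 4000 μatm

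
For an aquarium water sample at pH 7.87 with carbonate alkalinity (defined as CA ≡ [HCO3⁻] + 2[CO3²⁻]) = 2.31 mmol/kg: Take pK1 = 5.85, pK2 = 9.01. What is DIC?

DIC = 2.18 mmol/kg

CA = [HCO3⁻] + 2[CO3²⁻] = (α₁ + 2α₂)·DIC
At pH 7.87: [H⁺]/K1 = 10^-2.02 = 0.0095499, K2/[H⁺] = 10^-1.14 = 0.072444
α₁ = 1/(1 + 0.0095499 + 0.072444) = 1/1.0820 = 0.9242; α₂ = α₁·K2/[H⁺] = 0.06695
α₁ + 2α₂ = 1.0581
DIC = CA / (α₁ + 2α₂) = 2.31 / 1.0581 = 2.18 mmol/kg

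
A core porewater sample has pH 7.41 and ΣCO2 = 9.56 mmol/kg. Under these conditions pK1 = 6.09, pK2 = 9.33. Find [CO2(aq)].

α₀ = 1 / (1 + K1/[H⁺] + K1K2/[H⁺]²) = 1 / (1 + 10^+1.32 + 10^-0.60)
   = 1 / (1 + 20.893 + 0.25119) = 1/22.144 = 0.04516
[CO2*] = α₀ × DIC = 0.04516 × 9.56 = 0.432 mmol/kg

[CO2*] = 0.432 mmol/kg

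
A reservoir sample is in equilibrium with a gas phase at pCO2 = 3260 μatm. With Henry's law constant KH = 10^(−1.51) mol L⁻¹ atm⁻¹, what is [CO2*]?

[CO2*] = 101 μmol/L

KH = 10^(−1.51) = 3.090×10^-2 mol L⁻¹ atm⁻¹
[CO2*] = KH · pCO2 = 3.090×10^-2 × 3260×10^-6 atm = 1.01×10^-4 mol/L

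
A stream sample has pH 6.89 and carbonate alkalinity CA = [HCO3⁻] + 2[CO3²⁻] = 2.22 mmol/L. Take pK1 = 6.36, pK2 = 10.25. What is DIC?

CA = [HCO3⁻] + 2[CO3²⁻] = (α₁ + 2α₂)·DIC
At pH 6.89: [H⁺]/K1 = 10^-0.53 = 0.29512, K2/[H⁺] = 10^-3.36 = 0.00043652
α₁ = 1/(1 + 0.29512 + 0.00043652) = 1/1.2956 = 0.7719; α₂ = α₁·K2/[H⁺] = 0.0003369
α₁ + 2α₂ = 0.7725
DIC = CA / (α₁ + 2α₂) = 2.22 / 0.7725 = 2.87 mmol/L

DIC = 2.87 mmol/L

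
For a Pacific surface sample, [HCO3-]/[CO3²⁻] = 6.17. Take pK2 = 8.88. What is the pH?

pH = 8.09

From K2 = [H⁺][CO3²⁻]/[HCO3-]:  pH = pK2 − log₁₀([HCO3-]/[CO3²⁻])
log₁₀(6.17) = +0.790
pH = 8.88 − (+0.790) = 8.09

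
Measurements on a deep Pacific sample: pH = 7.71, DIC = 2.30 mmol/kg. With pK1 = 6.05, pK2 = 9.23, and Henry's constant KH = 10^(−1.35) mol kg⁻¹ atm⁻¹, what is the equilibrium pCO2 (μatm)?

pCO2 = 1070 μatm

α₀ = 1 / (1 + K1/[H⁺] + K1K2/[H⁺]²) = 1 / (1 + 10^+1.66 + 10^+0.14)
   = 1 / (1 + 45.709 + 1.3804) = 1/48.089 = 0.02079
[CO2*] = α₀ × DIC = 0.02079 × 2.30 = 0.04783 mmol/kg
pCO2 = [CO2*]/KH = 4.783×10^-5 / 4.467×10^-2 = 1070 μatm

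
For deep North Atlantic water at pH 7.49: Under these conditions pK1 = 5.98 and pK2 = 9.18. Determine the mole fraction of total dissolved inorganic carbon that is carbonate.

α₂ = 1 / (1 + [H⁺]/K2 + [H⁺]²/(K1K2)) = 1 / (1 + 10^+1.69 + 10^+0.18)
   = 1 / (1 + 48.978 + 1.5136) = 1/51.491 = 0.01942

α₂ = 0.0194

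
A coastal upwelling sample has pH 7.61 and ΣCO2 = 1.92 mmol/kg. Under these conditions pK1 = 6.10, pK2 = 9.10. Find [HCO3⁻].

α₁ = 1 / (1 + [H⁺]/K1 + K2/[H⁺]) = 1 / (1 + 10^-1.51 + 10^-1.49)
   = 1 / (1 + 0.030903 + 0.032359) = 1/1.0633 = 0.9405
[HCO3⁻] = α₁ × DIC = 0.9405 × 1.92 = 1.81 mmol/kg

[HCO3⁻] = 1.81 mmol/kg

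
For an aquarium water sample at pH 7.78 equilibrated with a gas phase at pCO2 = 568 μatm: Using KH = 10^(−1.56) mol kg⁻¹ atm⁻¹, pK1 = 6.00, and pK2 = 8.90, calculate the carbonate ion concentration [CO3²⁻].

[CO2*] = KH · pCO2 = 10^(−1.56) × 568×10^-6 = 1.564×10^-5 mol/kg
α₀ = 1/(1 + K1/[H⁺] + K1K2/[H⁺]²) = 1/(1 + 10^+1.78 + 10^+0.66) = 0.01519
DIC = [CO2*]/α₀ = 1.564×10^-5 / 0.01519 = 1.030 mmol/kg
[CO3²⁻] = α₂·DIC; α₂ = 0.06944, so [CO3²⁻] = 0.06944 × 1.030 = 0.0715 mmol/kg

[CO3²⁻] = 0.0715 mmol/kg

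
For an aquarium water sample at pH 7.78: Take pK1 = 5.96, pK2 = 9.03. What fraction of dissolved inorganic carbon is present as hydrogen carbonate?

α₁ = 1 / (1 + [H⁺]/K1 + K2/[H⁺]) = 1 / (1 + 10^-1.82 + 10^-1.25)
   = 1 / (1 + 0.015136 + 0.056234) = 1/1.0714 = 0.9334

α₁ = 0.933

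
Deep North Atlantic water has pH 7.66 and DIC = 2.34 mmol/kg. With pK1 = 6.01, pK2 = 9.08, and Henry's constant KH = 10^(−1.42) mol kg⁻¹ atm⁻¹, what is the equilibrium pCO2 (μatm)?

pCO2 = 1300 μatm

α₀ = 1 / (1 + K1/[H⁺] + K1K2/[H⁺]²) = 1 / (1 + 10^+1.65 + 10^+0.23)
   = 1 / (1 + 44.668 + 1.6982) = 1/47.367 = 0.02111
[CO2*] = α₀ × DIC = 0.02111 × 2.34 = 0.04940 mmol/kg
pCO2 = [CO2*]/KH = 4.940×10^-5 / 3.802×10^-2 = 1300 μatm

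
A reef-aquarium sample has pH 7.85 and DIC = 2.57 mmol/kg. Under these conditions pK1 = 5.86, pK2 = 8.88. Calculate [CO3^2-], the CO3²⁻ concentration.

α₂ = 1 / (1 + [H⁺]/K2 + [H⁺]²/(K1K2)) = 1 / (1 + 10^+1.03 + 10^-0.96)
   = 1 / (1 + 10.715 + 0.10965) = 1/11.825 = 0.08457
[CO3²⁻] = α₂ × DIC = 0.08457 × 2.57 = 0.217 mmol/kg

[CO3²⁻] = 0.217 mmol/kg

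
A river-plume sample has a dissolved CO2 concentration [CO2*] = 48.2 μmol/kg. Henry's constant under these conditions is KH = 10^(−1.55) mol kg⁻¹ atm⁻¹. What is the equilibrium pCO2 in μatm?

pCO2 = 1710 μatm

KH = 10^(−1.55) = 2.818×10^-2 mol kg⁻¹ atm⁻¹
pCO2 = [CO2*]/KH = 48.2×10^-6 / 2.818×10^-2 = 1.71×10^-3 atm = 1710 μatm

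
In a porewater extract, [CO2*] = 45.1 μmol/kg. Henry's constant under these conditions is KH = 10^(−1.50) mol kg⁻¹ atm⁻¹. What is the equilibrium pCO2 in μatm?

KH = 10^(−1.50) = 3.162×10^-2 mol kg⁻¹ atm⁻¹
pCO2 = [CO2*]/KH = 45.1×10^-6 / 3.162×10^-2 = 1.43×10^-3 atm = 1430 μatm

pCO2 = 1430 μatm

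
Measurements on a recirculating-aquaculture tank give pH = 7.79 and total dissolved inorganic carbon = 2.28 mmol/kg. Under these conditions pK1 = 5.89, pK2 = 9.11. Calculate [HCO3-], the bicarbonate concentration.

α₁ = 1 / (1 + [H⁺]/K1 + K2/[H⁺]) = 1 / (1 + 10^-1.90 + 10^-1.32)
   = 1 / (1 + 0.012589 + 0.047863) = 1/1.0605 = 0.9430
[HCO3⁻] = α₁ × DIC = 0.9430 × 2.28 = 2.15 mmol/kg

[HCO3⁻] = 2.15 mmol/kg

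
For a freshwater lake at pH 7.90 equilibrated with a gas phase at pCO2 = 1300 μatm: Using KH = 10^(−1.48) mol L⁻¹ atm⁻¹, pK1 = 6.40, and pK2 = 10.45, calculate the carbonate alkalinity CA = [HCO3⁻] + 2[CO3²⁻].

[CO2*] = KH · pCO2 = 10^(−1.48) × 1300×10^-6 = 4.305×10^-5 mol/L
α₀ = 1/(1 + K1/[H⁺] + K1K2/[H⁺]²) = 1/(1 + 10^+1.50 + 10^-1.05) = 0.03057
DIC = [CO2*]/α₀ = 4.305×10^-5 / 0.03057 = 1.408 mmol/L
CA = (α₁ + 2α₂)·DIC = (0.9667 + 2×0.002725) × 1.408 = 1.37 mmol/L

CA = 1.37 mmol/L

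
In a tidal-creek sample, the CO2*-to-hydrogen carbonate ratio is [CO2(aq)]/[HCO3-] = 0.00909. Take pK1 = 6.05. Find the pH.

From K1 = [H⁺][HCO3-]/[CO2(aq)]:  pH = pK1 − log₁₀([CO2(aq)]/[HCO3-])
log₁₀(0.00909) = -2.041
pH = 6.05 − (-2.041) = 8.09

pH = 8.09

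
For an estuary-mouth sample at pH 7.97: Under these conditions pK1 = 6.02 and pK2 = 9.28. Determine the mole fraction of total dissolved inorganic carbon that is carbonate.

α₂ = 1 / (1 + [H⁺]/K2 + [H⁺]²/(K1K2)) = 1 / (1 + 10^+1.31 + 10^-0.64)
   = 1 / (1 + 20.417 + 0.22909) = 1/21.646 = 0.04620

α₂ = 0.0462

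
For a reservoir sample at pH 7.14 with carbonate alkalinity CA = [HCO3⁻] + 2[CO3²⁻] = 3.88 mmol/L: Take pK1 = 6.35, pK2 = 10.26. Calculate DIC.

CA = [HCO3⁻] + 2[CO3²⁻] = (α₁ + 2α₂)·DIC
At pH 7.14: [H⁺]/K1 = 10^-0.79 = 0.16218, K2/[H⁺] = 10^-3.12 = 0.00075858
α₁ = 1/(1 + 0.16218 + 0.00075858) = 1/1.1629 = 0.8599; α₂ = α₁·K2/[H⁺] = 0.0006523
α₁ + 2α₂ = 0.8612
DIC = CA / (α₁ + 2α₂) = 3.88 / 0.8612 = 4.51 mmol/L

DIC = 4.51 mmol/L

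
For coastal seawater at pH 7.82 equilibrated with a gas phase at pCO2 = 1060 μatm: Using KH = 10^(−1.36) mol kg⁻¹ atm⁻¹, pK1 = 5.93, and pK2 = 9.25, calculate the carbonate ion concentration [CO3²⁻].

[CO3²⁻] = 0.133 mmol/kg

[CO2*] = KH · pCO2 = 10^(−1.36) × 1060×10^-6 = 4.627×10^-5 mol/kg
α₀ = 1/(1 + K1/[H⁺] + K1K2/[H⁺]²) = 1/(1 + 10^+1.89 + 10^+0.46) = 0.01227
DIC = [CO2*]/α₀ = 4.627×10^-5 / 0.01227 = 3.771 mmol/kg
[CO3²⁻] = α₂·DIC; α₂ = 0.03538, so [CO3²⁻] = 0.03538 × 3.771 = 0.133 mmol/kg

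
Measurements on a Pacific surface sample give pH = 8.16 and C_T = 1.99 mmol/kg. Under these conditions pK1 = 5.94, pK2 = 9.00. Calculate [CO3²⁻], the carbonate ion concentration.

[CO3²⁻] = 0.250 mmol/kg

α₂ = 1 / (1 + [H⁺]/K2 + [H⁺]²/(K1K2)) = 1 / (1 + 10^+0.84 + 10^-1.38)
   = 1 / (1 + 6.9183 + 0.041687) = 1/7.9600 = 0.1256
[CO3²⁻] = α₂ × DIC = 0.1256 × 1.99 = 0.250 mmol/kg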